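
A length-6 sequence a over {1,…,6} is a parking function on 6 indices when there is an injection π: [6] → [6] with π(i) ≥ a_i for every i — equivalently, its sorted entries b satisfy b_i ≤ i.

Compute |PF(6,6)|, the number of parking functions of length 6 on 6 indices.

16807

|PF(6,6)| = (6+1−6)·(6+1)^{6−1} = 1×16807 = 16807 [KW]
E.g. (1,6,3,4,2,3) → sorted (1,2,3,3,4,6): b_i ≤ i ∀i, a PF.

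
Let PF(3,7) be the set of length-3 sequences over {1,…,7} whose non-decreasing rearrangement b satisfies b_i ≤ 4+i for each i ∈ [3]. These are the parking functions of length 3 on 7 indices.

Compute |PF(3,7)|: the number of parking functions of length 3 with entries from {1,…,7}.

|PF(3,7)| = (8−3)·8^(3−1) = 5×64 = 320 (Pollak)
E.g. (1,1,3) → sorted (1,1,3): b_i ≤ 4+i ∀i, a PF.

320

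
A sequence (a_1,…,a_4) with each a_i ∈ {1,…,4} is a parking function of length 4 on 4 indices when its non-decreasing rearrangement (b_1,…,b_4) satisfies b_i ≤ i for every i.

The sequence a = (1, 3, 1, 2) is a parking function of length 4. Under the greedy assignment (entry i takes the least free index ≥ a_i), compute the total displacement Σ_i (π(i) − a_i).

Σπ = 10 ({1..4} each once); Σa = 1+3+1+2 = 7; disp = 10−7 = 3.

3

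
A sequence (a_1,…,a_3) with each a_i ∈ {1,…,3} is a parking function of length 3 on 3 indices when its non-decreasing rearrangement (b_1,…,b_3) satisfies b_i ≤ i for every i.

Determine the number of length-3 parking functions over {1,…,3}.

16

|PF(3,3)| = (3+1−3)·(3+1)^{3−1} = 1 · 16 = 16
Example (2,3,1) → sorted (1,2,3): b_i ≤ i ∀i, a PF.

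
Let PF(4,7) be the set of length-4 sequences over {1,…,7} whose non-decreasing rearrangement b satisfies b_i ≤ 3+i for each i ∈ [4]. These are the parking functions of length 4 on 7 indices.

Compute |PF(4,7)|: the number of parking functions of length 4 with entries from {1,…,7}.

|PF(4,7)| = (7+1−4)·(7+1)^{4−1} = 4 · 512 = 2048
Example (5,1,5,5) → sorted (1,5,5,5): b_i ≤ 3+i ∀i, a PF.

2048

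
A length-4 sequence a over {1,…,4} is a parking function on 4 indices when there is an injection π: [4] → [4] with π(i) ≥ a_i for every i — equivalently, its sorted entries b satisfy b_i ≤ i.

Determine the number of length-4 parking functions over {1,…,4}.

125

Count = (4−4+1)·(4+1)^(4−1) = 1×125 = 125 (Pollak)
Example (2,1,4,1) → sorted (1,1,2,4): b_i ≤ i ∀i, a PF.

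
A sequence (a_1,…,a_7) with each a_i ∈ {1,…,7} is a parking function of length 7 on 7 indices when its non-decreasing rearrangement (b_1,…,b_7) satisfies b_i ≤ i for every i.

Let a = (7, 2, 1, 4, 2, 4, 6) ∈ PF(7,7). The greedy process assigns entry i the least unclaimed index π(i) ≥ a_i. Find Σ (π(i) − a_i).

2

Σπ = 28 ({1..7} each once); Σa = 7+2+1+4+2+4+6 = 26; disp = 28−26 = 2.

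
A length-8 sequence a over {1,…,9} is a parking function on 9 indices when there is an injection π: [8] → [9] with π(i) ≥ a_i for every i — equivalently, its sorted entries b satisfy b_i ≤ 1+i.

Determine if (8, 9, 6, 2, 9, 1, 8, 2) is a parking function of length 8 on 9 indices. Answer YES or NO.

NO

Rearranged: b = (1, 2, 2, 6, 8, 8, 9, 9).
  b_1=1 ≤ 2
  b_2=2 ≤ 3
  b_3=2 ≤ 4
  b_4=6 > 5
  fails at i=4 ⇒ NO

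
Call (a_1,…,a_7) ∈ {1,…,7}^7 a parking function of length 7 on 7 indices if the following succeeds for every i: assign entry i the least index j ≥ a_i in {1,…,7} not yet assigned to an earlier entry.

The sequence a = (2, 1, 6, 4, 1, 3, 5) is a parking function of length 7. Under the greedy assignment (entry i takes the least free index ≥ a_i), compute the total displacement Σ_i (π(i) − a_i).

6

Σπ = 28 ({1..7} each once); Σa = 2+1+6+4+1+3+5 = 22; disp = 28−22 = 6.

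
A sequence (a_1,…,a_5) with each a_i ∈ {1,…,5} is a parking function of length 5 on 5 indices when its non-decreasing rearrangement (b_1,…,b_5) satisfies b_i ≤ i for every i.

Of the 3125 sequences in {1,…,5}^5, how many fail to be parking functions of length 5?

1829

#PF = (5−5+1)·(5+1)^(5−1) = 1 · 1296 = 1296 (Konheim–Weiss)
E.g. (5,5,3,5,4) → sorted (3,4,5,5,5): b_1=3>1, not a PF.
5^5 − 1296 = 3125 − 1296 = 1829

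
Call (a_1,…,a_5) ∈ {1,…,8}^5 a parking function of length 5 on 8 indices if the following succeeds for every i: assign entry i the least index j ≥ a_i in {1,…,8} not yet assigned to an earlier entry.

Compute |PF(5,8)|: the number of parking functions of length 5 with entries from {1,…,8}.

Count = (8+1−5)·(8+1)^{5−1} = 4×6561 = 26244 [KW]
Check (4,3,3,3,2) → sorted (2,3,3,3,4): b_i ≤ 3+i ∀i, a PF.

26244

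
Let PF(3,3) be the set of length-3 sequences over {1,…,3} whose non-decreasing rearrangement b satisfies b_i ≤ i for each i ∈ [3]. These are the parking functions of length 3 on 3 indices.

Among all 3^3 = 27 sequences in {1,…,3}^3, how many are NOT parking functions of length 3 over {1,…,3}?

11

|PF| = (3−3+1)·(3+1)^(3−1) = 1 · 16 = 16 (Konheim–Weiss)
One tuple (3,1,3) → sorted (1,3,3): b_2=3>2, not a PF.
So 27 − 16 = 11 fail.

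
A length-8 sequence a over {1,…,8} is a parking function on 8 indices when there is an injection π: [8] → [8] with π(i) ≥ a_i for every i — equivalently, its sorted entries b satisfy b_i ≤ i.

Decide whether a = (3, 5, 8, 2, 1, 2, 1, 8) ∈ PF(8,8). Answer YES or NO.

NO

Sorted: b = (1, 1, 2, 2, 3, 5, 8, 8).
  b_1=1 ≤ 1
  b_2=1 ≤ 2
  b_3=2 ≤ 3
  b_4=2 ≤ 4
  b_5=3 ≤ 5
  b_6=5 ≤ 6
  b_7=8 > 7
  fails at i=7 ⇒ NO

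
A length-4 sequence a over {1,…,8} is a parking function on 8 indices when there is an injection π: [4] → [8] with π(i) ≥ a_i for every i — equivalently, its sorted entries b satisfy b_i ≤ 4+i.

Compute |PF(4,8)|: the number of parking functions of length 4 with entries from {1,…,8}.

|PF(4,8)| = (8+1−4)·(8+1)^{4−1} = 5 · 729 = 3645 (Konheim–Weiss)
Example (1,1,4,1) → sorted (1,1,1,4): b_i ≤ 4+i ∀i, a PF.

3645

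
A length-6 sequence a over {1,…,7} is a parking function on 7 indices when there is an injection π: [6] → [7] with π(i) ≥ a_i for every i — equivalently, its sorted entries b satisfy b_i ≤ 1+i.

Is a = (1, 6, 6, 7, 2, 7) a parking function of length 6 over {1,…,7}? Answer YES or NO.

NO

Rearranged: b = (1, 2, 6, 6, 7, 7).
  b_1=1 ≤ 2
  b_2=2 ≤ 3
  b_3=6 > 4
  fails at i=3 ⇒ NO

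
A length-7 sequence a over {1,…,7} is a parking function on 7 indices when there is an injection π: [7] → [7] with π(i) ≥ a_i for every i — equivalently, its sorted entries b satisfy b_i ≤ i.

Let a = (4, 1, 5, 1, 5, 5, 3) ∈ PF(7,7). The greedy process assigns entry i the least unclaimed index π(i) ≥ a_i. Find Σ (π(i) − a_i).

Σπ = 28 ({1..7} each once); Σa = 4+1+5+1+5+5+3 = 24; disp = 28−24 = 4.

4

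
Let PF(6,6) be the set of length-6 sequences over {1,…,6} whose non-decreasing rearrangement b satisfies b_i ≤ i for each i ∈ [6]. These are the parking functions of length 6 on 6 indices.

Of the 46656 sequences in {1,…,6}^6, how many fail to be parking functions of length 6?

#PF = 1·7^5 = 1 · 16807 = 16807
One tuple (6,5,3,5,3,3) → sorted (3,3,3,5,5,6): b_1=3>1, not a PF.
6^6 − 16807 = 46656 − 16807 = 29849

29849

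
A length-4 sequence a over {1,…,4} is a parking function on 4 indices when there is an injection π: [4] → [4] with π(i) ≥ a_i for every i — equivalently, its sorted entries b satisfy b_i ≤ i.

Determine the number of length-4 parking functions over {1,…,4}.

|PF(4,4)| = (5−4)·5^(4−1) = 1 · 125 = 125 [KW]
Check (3,4,2,1) → sorted (1,2,3,4): b_i ≤ i ∀i, a PF.

125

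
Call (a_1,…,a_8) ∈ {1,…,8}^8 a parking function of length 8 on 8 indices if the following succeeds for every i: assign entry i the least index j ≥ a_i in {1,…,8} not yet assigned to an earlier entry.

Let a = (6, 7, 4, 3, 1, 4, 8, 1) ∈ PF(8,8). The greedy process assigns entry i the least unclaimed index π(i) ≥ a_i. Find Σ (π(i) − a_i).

2

Σπ = 8·9/2 = 36 (π permutes [8]); Σa = 6+7+4+3+1+4+8+1 = 34; disp = 36−34 = 2.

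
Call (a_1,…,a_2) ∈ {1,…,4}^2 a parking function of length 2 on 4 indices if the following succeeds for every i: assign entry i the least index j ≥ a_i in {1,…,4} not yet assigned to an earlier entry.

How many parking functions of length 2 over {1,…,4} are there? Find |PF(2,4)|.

15

|PF| = (5−2)·5^(2−1) = 3×5 = 15 [KW]
Example (3,1) → sorted (1,3): b_i ≤ 2+i ∀i, a PF.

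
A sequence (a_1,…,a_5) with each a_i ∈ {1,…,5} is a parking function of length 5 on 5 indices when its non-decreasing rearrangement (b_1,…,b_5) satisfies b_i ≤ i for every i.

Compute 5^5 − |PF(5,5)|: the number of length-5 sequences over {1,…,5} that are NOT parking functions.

1829

|PF(5,5)| = (6−5)·6^(5−1) = 1×1296 = 1296 (Pollak)
One tuple (3,1,5,5,3) → sorted (1,3,3,5,5): b_2=3>2, not a PF.
Total 3125; non-PF = 3125−1296 = 1829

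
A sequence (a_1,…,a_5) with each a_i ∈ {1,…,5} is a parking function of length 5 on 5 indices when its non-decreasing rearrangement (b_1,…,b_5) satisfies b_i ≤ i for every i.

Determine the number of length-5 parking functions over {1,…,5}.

Count = (5+1−5)·(5+1)^{5−1} = 1×1296 = 1296 (Konheim–Weiss)
One tuple (1,5,3,2,2) → sorted (1,2,2,3,5): b_i ≤ i ∀i, a PF.

1296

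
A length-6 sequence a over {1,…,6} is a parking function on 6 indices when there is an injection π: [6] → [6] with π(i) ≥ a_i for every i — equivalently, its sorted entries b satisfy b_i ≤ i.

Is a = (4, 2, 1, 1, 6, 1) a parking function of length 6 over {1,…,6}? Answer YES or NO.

YES

Rearranged: b = (1, 1, 1, 2, 4, 6).
  b_1=1 ≤ 1
  b_2=1 ≤ 2
  b_3=1 ≤ 3
  b_4=2 ≤ 4
  b_5=4 ≤ 5
  b_6=6 ≤ 6
All bounds hold ⇒ YES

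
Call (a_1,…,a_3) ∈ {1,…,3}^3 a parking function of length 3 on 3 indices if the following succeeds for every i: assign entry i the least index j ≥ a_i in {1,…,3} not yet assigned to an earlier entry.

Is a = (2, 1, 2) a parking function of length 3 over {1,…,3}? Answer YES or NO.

Order a: b = (1, 2, 2).
  b_1=1 ≤ 1
  b_2=2 ≤ 2
  b_3=2 ≤ 3
All bounds hold ⇒ YES

YES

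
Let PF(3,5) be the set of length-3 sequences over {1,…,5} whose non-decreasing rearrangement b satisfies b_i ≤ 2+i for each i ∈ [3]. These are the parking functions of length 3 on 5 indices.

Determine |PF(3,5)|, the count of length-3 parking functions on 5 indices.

#PF = 3·6^2 = 3·36 = 108 (Pollak)
E.g. (2,5,1) → sorted (1,2,5): b_i ≤ 2+i ∀i, a PF.

108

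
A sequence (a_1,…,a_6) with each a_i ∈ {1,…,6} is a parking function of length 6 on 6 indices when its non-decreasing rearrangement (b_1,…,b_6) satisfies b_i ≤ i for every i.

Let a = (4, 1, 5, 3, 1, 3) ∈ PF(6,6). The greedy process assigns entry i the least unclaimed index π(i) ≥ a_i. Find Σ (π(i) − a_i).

Σπ(i) = 1+…+6 = 21; Σa = 4+1+5+3+1+3 = 17; disp = 21−17 = 4.

4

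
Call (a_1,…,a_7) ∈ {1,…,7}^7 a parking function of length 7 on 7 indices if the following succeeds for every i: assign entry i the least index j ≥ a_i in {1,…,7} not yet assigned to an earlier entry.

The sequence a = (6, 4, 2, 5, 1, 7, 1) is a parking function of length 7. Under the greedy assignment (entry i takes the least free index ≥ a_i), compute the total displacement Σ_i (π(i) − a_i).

Σπ = 28 ({1..7} each once); Σa = 6+4+2+5+1+7+1 = 26; disp = 28−26 = 2.

2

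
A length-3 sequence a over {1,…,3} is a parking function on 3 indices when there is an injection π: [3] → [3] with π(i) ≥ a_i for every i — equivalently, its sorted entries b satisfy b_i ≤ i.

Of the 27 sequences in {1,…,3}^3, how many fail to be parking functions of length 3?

Count = (4−3)·4^(3−1) = 1·16 = 16 (Pollak)
One tuple (2,3,3) → sorted (2,3,3): b_1=2>1, not a PF.
3^3 − 16 = 27 − 16 = 11

11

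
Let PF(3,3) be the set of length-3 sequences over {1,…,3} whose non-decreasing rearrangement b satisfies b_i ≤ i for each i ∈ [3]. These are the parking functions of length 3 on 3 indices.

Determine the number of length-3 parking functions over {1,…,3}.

16

Count = 1·4^2 = 1·16 = 16 (Konheim–Weiss)
E.g. (1,2,3) → sorted (1,2,3): b_i ≤ i ∀i, a PF.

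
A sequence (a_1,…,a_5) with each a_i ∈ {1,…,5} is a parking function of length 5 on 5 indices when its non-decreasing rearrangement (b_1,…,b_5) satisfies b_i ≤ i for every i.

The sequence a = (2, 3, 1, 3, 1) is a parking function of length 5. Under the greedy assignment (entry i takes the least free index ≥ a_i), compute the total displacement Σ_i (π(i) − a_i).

Σπ(i) = 1+…+5 = 15; Σa = 2+3+1+3+1 = 10; disp = 15−10 = 5.

5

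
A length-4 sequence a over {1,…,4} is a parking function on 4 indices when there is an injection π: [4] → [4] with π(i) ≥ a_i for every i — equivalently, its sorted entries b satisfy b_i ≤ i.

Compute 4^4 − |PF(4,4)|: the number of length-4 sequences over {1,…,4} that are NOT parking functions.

131

|PF(4,4)| = 1·5^3 = 1×125 = 125 [KW]
E.g. (3,2,4,4) → sorted (2,3,4,4): b_1=2>1, not a PF.
4^4 − 125 = 256 − 125 = 131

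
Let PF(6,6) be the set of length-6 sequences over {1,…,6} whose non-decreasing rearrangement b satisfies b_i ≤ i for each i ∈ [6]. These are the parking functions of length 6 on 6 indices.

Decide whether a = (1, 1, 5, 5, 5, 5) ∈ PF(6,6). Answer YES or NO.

Rearranged: b = (1, 1, 5, 5, 5, 5).
  b_1=1 ≤ 1
  b_2=1 ≤ 2
  b_3=5 > 3
  fails at i=3 ⇒ NO

NO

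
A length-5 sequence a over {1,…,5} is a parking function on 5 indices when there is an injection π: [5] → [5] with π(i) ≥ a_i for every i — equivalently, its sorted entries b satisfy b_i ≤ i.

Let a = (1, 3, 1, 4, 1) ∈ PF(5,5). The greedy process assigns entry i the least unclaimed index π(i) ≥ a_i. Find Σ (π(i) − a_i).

Σπ = 15 ({1..5} each once); Σa = 1+3+1+4+1 = 10; disp = 15−10 = 5.

5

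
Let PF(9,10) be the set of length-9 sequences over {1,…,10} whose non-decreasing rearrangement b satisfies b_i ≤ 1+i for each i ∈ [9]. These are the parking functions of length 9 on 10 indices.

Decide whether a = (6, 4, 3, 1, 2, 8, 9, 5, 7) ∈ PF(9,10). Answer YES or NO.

Rearranged: b = (1, 2, 3, 4, 5, 6, 7, 8, 9).
  b_1=1 ≤ 2
  b_2=2 ≤ 3
  b_3=3 ≤ 4
  b_4=4 ≤ 5
  b_5=5 ≤ 6
  b_6=6 ≤ 7
  b_7=7 ≤ 8
  b_8=8 ≤ 9
  b_9=9 ≤ 10
All bounds hold ⇒ YES

YES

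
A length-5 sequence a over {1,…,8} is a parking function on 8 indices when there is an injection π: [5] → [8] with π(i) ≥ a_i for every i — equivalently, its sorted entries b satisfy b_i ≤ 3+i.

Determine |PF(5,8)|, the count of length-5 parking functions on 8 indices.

26244

Count = (9−5)·9^(5−1) = 4·6561 = 26244 [KW]
One tuple (5,4,4,4,2) → sorted (2,4,4,4,5): b_i ≤ 3+i ∀i, a PF.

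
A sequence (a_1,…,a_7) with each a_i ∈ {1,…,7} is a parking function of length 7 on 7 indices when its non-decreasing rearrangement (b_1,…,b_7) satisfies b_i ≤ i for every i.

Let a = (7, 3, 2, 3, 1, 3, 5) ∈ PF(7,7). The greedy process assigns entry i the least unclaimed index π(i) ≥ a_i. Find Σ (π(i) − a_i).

4

Σπ(i) = 1+…+7 = 28; Σa = 7+3+2+3+1+3+5 = 24; disp = 28−24 = 4.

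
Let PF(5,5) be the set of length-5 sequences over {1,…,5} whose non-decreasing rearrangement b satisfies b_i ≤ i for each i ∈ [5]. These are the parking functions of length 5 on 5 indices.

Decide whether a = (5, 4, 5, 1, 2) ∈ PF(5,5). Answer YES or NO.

Rearranged: b = (1, 2, 4, 5, 5).
  b_1=1 ≤ 1
  b_2=2 ≤ 2
  b_3=4 > 3
  fails at i=3 ⇒ NO

NO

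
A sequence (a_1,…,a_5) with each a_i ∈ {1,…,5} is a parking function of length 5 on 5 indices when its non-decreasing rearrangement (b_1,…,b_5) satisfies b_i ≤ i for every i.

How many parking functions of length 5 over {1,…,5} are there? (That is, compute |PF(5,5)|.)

|PF| = (5−5+1)·(5+1)^(5−1) = 1·1296 = 1296 (Pollak)
One tuple (2,2,1,3,2) → sorted (1,2,2,2,3): b_i ≤ i ∀i, a PF.

1296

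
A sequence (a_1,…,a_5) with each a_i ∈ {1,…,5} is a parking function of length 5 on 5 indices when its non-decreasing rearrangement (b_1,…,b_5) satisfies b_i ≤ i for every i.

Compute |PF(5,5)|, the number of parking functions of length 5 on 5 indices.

#PF = (6−5)·6^(5−1) = 1×1296 = 1296
One tuple (3,1,2,2,2) → sorted (1,2,2,2,3): b_i ≤ i ∀i, a PF.

1296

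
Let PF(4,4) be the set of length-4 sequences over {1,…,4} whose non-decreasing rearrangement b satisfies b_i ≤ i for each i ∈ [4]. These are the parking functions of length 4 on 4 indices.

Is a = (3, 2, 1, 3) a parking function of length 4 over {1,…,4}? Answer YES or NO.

Sorted: b = (1, 2, 3, 3).
  b_1=1 ≤ 1
  b_2=2 ≤ 2
  b_3=3 ≤ 3
  b_4=3 ≤ 4
All bounds hold ⇒ YES

YES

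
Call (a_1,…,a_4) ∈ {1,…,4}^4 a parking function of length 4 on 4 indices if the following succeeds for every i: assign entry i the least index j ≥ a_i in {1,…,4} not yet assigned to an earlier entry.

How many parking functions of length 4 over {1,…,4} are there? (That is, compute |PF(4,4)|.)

125

Count = (5−4)·5^(4−1) = 1·125 = 125
Example (4,3,1,1) → sorted (1,1,3,4): b_i ≤ i ∀i, a PF.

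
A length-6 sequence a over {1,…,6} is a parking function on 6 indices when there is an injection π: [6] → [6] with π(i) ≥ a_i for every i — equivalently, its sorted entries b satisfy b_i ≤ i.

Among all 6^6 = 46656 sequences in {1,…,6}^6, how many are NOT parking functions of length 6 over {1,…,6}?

|PF(6,6)| = (6+1−6)·(6+1)^{6−1} = 1·16807 = 16807 (Konheim–Weiss)
One tuple (6,5,2,6,4,6) → sorted (2,4,5,6,6,6): b_1=2>1, not a PF.
6^6 − 16807 = 46656 − 16807 = 29849

29849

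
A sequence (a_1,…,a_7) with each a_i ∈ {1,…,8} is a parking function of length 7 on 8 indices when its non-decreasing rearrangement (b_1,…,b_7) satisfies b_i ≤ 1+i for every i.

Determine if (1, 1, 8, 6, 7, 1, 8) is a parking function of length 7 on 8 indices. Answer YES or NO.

Rearranged: b = (1, 1, 1, 6, 7, 8, 8).
  b_1=1 ≤ 2
  b_2=1 ≤ 3
  b_3=1 ≤ 4
  b_4=6 > 5
  fails at i=4 ⇒ NO

NO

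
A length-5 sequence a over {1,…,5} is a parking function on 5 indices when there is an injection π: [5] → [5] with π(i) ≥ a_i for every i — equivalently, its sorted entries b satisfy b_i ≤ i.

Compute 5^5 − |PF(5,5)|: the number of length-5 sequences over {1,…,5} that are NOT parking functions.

#PF = 1·6^4 = 1·1296 = 1296
Check (4,5,5,2,3) → sorted (2,3,4,5,5): b_1=2>1, not a PF.
Total 3125; non-PF = 3125−1296 = 1829

1829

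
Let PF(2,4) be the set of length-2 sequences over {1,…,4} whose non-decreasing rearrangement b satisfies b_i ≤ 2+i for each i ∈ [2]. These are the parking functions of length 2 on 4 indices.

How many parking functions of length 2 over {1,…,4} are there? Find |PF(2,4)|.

|PF(2,4)| = (4+1−2)·(4+1)^{2−1} = 3 · 5 = 15 (Konheim–Weiss)
Example (3,3) → sorted (3,3): b_i ≤ 2+i ∀i, a PF.

15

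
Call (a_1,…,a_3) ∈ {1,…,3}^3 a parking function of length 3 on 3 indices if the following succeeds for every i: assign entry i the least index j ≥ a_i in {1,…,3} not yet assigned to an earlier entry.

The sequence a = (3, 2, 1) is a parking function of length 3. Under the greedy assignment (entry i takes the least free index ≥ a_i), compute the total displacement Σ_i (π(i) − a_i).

Σπ = 6 ({1..3} each once); Σa = 3+2+1 = 6; disp = 6−6 = 0.

0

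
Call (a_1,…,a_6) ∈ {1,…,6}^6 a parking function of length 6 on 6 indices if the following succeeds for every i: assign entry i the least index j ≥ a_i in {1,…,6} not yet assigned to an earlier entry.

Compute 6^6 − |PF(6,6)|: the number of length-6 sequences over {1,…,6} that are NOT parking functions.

|PF| = (7−6)·7^(6−1) = 1×16807 = 16807
Example (1,3,6,6,5,5) → sorted (1,3,5,5,6,6): b_2=3>2, not a PF.
So 46656 − 16807 = 29849 fail.

29849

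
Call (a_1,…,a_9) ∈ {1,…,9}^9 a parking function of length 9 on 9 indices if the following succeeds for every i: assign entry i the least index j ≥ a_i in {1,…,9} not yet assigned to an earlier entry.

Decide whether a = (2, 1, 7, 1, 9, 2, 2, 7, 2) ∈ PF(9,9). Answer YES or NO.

Rearranged: b = (1, 1, 2, 2, 2, 2, 7, 7, 9).
  b_1=1 ≤ 1
  b_2=1 ≤ 2
  b_3=2 ≤ 3
  b_4=2 ≤ 4
  b_5=2 ≤ 5
  b_6=2 ≤ 6
  b_7=7 ≤ 7
  b_8=7 ≤ 8
  b_9=9 ≤ 9
All bounds hold ⇒ YES

YES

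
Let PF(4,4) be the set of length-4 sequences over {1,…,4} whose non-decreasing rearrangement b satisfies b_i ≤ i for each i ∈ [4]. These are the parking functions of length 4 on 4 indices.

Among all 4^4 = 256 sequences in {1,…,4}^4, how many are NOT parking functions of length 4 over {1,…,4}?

#PF = (5−4)·5^(4−1) = 1×125 = 125 (Konheim–Weiss)
Check (2,3,2,2) → sorted (2,2,2,3): b_1=2>1, not a PF.
4^4 − 125 = 256 − 125 = 131

131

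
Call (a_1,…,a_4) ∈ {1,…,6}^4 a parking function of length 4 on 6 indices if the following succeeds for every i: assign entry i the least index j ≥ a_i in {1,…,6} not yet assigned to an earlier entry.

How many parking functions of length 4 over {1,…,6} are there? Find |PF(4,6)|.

1029

|PF(4,6)| = (6+1−4)·(6+1)^{4−1} = 3·343 = 1029
Example (6,3,2,4) → sorted (2,3,4,6): b_i ≤ 2+i ∀i, a PF.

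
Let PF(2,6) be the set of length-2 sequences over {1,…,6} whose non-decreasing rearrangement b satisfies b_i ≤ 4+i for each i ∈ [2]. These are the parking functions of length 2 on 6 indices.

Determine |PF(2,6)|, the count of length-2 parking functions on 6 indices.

|PF(2,6)| = (6+1−2)·(6+1)^{2−1} = 5×7 = 35 (Pollak)
E.g. (6,5) → sorted (5,6): b_i ≤ 4+i ∀i, a PF.

35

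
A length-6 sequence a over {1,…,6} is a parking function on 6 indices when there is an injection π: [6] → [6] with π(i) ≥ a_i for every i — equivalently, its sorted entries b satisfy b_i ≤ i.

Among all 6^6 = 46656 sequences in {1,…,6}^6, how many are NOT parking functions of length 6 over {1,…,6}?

#PF = (7−6)·7^(6−1) = 1 · 16807 = 16807 (Konheim–Weiss)
Check (6,5,1,6,1,1) → sorted (1,1,1,5,6,6): b_4=5>4, not a PF.
6^6 − 16807 = 46656 − 16807 = 29849

29849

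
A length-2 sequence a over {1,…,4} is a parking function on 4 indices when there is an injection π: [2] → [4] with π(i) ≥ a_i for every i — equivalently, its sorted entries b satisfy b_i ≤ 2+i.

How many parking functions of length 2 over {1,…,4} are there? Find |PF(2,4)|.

15

|PF(2,4)| = (5−2)·5^(2−1) = 3 · 5 = 15
E.g. (2,2) → sorted (2,2): b_i ≤ 2+i ∀i, a PF.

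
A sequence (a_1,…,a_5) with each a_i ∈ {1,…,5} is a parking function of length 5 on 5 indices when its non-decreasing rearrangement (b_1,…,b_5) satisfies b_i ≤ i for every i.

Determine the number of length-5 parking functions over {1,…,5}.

|PF(5,5)| = (5−5+1)·(5+1)^(5−1) = 1 · 1296 = 1296 (Konheim–Weiss)
E.g. (2,1,2,4,2) → sorted (1,2,2,2,4): b_i ≤ i ∀i, a PF.

1296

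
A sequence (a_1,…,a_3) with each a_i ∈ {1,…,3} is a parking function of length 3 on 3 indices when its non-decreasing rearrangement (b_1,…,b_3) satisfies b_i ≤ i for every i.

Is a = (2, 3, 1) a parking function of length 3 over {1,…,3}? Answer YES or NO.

YES

Order a: b = (1, 2, 3).
  b_1=1 ≤ 1
  b_2=2 ≤ 2
  b_3=3 ≤ 3
All bounds hold ⇒ YES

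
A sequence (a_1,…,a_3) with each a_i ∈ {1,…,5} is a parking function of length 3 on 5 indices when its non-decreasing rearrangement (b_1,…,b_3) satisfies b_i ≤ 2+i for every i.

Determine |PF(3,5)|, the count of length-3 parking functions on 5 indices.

|PF(3,5)| = 3·6^2 = 3·36 = 108 (Pollak)
One tuple (3,3,5) → sorted (3,3,5): b_i ≤ 2+i ∀i, a PF.

108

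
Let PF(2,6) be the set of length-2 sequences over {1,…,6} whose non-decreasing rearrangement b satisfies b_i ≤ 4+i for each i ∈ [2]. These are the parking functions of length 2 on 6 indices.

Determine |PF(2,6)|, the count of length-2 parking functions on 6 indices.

Count = (6−2+1)·(6+1)^(2−1) = 5×7 = 35 (Konheim–Weiss)
E.g. (3,4) → sorted (3,4): b_i ≤ 4+i ∀i, a PF.

35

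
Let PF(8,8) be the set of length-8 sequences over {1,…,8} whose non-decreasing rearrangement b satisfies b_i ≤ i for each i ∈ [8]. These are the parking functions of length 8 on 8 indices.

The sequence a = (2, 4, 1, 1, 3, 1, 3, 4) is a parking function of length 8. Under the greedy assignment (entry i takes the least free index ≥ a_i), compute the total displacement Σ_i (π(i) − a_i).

17

Σπ(i) = 1+…+8 = 36; Σa = 2+4+1+1+3+1+3+4 = 19; disp = 36−19 = 17.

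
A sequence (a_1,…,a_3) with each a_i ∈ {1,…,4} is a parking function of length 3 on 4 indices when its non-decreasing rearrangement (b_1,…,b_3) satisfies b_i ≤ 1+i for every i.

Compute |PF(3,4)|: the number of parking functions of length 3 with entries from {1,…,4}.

|PF| = (5−3)·5^(3−1) = 2×25 = 50 (Pollak)
E.g. (3,1,2) → sorted (1,2,3): b_i ≤ 1+i ∀i, a PF.

50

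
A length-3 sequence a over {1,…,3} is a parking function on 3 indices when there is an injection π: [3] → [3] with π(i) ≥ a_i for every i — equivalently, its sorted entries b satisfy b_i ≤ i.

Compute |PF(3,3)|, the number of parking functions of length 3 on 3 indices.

16

|PF(3,3)| = (3−3+1)·(3+1)^(3−1) = 1 · 16 = 16
Check (2,1,2) → sorted (1,2,2): b_i ≤ i ∀i, a PF.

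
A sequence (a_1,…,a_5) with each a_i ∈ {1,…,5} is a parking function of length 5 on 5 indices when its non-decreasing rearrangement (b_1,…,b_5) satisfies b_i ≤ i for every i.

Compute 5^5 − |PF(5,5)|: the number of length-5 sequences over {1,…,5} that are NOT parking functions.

1829

#PF = (5+1−5)·(5+1)^{5−1} = 1 · 1296 = 1296
One tuple (2,5,4,2,5) → sorted (2,2,4,5,5): b_1=2>1, not a PF.
5^5 − 1296 = 3125 − 1296 = 1829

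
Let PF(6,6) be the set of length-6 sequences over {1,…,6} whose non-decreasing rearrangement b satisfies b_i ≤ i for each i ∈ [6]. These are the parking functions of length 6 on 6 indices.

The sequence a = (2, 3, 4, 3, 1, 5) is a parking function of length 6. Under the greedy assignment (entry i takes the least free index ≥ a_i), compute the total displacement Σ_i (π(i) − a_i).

Σπ(i) = 1+…+6 = 21; Σa = 2+3+4+3+1+5 = 18; disp = 21−18 = 3.

3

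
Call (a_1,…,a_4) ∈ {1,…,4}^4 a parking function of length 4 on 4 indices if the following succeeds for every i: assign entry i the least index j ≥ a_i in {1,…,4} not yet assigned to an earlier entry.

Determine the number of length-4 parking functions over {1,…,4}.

125

#PF = (4+1−4)·(4+1)^{4−1} = 1·125 = 125 (Pollak)
Check (2,3,1,3) → sorted (1,2,3,3): b_i ≤ i ∀i, a PF.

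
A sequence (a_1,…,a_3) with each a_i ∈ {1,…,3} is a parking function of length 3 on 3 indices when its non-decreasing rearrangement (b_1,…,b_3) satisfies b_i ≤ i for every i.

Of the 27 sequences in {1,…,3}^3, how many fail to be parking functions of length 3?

11

|PF(3,3)| = 1·4^2 = 1×16 = 16 (Pollak)
E.g. (3,3,2) → sorted (2,3,3): b_1=2>1, not a PF.
3^3 − 16 = 27 − 16 = 11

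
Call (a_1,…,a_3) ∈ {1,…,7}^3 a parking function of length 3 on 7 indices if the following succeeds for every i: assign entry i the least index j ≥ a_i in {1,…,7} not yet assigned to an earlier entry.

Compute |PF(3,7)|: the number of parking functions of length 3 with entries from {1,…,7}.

|PF| = 5·8^2 = 5 · 64 = 320 (Konheim–Weiss)
E.g. (1,3,7) → sorted (1,3,7): b_i ≤ 4+i ∀i, a PF.

320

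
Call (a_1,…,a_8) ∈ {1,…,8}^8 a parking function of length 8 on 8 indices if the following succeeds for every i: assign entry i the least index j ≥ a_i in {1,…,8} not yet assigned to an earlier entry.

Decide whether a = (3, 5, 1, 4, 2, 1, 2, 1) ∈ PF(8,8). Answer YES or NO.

Order a: b = (1, 1, 1, 2, 2, 3, 4, 5).
  b_1=1 ≤ 1
  b_2=1 ≤ 2
  b_3=1 ≤ 3
  b_4=2 ≤ 4
  b_5=2 ≤ 5
  b_6=3 ≤ 6
  b_7=4 ≤ 7
  b_8=5 ≤ 8
All bounds hold ⇒ YES

YES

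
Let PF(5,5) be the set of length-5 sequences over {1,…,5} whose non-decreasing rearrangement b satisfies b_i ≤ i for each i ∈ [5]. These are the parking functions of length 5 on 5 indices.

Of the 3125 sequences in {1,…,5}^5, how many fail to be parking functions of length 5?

1829

|PF(5,5)| = (6−5)·6^(5−1) = 1·1296 = 1296
Example (4,5,3,3,3) → sorted (3,3,3,4,5): b_1=3>1, not a PF.
5^5 − 1296 = 3125 − 1296 = 1829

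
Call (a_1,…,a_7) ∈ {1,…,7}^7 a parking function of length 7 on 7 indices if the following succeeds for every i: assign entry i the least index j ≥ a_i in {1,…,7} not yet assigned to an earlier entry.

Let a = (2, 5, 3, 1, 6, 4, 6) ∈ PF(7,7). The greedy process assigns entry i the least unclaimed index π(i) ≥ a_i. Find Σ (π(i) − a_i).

1

Σπ = 28 ({1..7} each once); Σa = 2+5+3+1+6+4+6 = 27; disp = 28−27 = 1.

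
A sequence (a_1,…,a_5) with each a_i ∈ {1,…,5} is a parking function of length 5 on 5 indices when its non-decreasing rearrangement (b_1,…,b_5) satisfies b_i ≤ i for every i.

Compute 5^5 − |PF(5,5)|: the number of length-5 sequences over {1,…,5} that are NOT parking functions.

1829

|PF| = (6−5)·6^(5−1) = 1·1296 = 1296 (Konheim–Weiss)
Check (5,2,4,4,4) → sorted (2,4,4,4,5): b_1=2>1, not a PF.
So 3125 − 1296 = 1829 fail.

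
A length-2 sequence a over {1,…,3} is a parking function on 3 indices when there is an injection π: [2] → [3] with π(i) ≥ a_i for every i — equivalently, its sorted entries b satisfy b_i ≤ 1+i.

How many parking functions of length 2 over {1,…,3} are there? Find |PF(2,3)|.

8

Count = (3+1−2)·(3+1)^{2−1} = 2 · 4 = 8 (Pollak)
Example (1,1) → sorted (1,1): b_i ≤ 1+i ∀i, a PF.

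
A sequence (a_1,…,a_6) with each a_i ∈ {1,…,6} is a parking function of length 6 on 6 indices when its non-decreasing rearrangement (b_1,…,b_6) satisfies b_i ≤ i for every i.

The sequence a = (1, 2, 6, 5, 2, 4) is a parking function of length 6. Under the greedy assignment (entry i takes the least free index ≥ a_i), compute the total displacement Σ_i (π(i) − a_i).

Σπ = 6·7/2 = 21 (π permutes [6]); Σa = 1+2+6+5+2+4 = 20; disp = 21−20 = 1.

1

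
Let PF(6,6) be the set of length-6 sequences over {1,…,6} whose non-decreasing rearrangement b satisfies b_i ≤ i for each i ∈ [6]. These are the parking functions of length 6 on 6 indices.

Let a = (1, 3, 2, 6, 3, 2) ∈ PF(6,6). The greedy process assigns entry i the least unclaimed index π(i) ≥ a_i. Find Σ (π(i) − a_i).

4

Σπ = 6·7/2 = 21 (π permutes [6]); Σa = 1+3+2+6+3+2 = 17; disp = 21−17 = 4.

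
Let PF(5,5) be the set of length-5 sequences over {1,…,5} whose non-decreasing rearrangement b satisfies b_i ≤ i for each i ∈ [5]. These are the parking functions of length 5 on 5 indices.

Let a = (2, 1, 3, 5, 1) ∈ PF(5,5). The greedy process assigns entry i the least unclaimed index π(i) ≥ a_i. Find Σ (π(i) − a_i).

3

Σπ = 5·6/2 = 15 (π permutes [5]); Σa = 2+1+3+5+1 = 12; disp = 15−12 = 3.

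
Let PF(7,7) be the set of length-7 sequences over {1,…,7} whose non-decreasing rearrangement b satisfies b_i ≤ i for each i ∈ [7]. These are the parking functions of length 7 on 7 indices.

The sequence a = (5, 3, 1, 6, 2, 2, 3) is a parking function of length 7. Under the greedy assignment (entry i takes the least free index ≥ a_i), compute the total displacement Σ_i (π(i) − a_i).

6

Σπ = 28 ({1..7} each once); Σa = 5+3+1+6+2+2+3 = 22; disp = 28−22 = 6.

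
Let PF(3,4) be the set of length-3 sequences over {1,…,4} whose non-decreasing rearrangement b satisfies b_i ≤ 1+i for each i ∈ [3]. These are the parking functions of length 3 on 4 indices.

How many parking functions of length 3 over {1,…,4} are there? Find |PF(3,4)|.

50

#PF = (5−3)·5^(3−1) = 2 · 25 = 50 (Pollak)
E.g. (2,4,1) → sorted (1,2,4): b_i ≤ 1+i ∀i, a PF.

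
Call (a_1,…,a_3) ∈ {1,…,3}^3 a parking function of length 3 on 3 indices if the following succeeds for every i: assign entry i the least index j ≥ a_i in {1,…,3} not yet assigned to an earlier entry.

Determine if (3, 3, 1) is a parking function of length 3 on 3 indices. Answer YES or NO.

Order a: b = (1, 3, 3).
  b_1=1 ≤ 1
  b_2=3 > 2
  fails at i=2 ⇒ NO

NO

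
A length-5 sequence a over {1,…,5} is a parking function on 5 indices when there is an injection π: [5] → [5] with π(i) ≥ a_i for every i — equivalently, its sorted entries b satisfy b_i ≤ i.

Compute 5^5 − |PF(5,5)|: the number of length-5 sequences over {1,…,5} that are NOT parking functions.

|PF(5,5)| = (5−5+1)·(5+1)^(5−1) = 1·1296 = 1296 (Konheim–Weiss)
Example (4,4,4,5,5) → sorted (4,4,4,5,5): b_1=4>1, not a PF.
5^5 − 1296 = 3125 − 1296 = 1829

1829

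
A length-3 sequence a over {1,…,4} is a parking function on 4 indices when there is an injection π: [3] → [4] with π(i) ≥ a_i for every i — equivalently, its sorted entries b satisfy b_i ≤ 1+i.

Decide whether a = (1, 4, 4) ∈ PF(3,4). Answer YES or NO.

NO

Rearranged: b = (1, 4, 4).
  b_1=1 ≤ 2
  b_2=4 > 3
  fails at i=2 ⇒ NO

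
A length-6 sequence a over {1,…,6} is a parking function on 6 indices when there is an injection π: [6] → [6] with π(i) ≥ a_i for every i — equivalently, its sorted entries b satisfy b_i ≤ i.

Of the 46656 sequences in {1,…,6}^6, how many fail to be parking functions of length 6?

|PF(6,6)| = (6−6+1)·(6+1)^(6−1) = 1×16807 = 16807 (Konheim–Weiss)
Example (5,5,6,5,4,2) → sorted (2,4,5,5,5,6): b_1=2>1, not a PF.
So 46656 − 16807 = 29849 fail.

29849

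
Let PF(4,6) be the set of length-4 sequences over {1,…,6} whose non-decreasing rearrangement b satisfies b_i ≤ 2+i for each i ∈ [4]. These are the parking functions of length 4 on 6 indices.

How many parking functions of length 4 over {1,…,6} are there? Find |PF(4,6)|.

|PF(4,6)| = (6+1−4)·(6+1)^{4−1} = 3×343 = 1029 (Konheim–Weiss)
E.g. (2,6,4,4) → sorted (2,4,4,6): b_i ≤ 2+i ∀i, a PF.

1029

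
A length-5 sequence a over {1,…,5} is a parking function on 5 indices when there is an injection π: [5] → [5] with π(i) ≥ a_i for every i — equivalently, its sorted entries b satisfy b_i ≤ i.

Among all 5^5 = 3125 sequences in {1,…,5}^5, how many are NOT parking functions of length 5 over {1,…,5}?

1829

Count = 1·6^4 = 1 · 1296 = 1296 (Pollak)
One tuple (2,5,2,5,2) → sorted (2,2,2,5,5): b_1=2>1, not a PF.
So 3125 − 1296 = 1829 fail.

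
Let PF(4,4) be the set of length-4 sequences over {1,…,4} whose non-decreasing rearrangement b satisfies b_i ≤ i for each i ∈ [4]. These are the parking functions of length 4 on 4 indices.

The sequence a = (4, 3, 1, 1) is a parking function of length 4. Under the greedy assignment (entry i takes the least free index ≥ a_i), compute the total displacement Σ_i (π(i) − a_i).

Σπ = 4·5/2 = 10 (π permutes [4]); Σa = 4+3+1+1 = 9; disp = 10−9 = 1.

1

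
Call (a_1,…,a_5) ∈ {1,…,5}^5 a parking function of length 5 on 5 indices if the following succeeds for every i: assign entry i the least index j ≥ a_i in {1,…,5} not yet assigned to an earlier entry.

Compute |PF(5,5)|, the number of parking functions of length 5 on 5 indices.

Count = 1·6^4 = 1·1296 = 1296
E.g. (4,3,2,1,2) → sorted (1,2,2,3,4): b_i ≤ i ∀i, a PF.

1296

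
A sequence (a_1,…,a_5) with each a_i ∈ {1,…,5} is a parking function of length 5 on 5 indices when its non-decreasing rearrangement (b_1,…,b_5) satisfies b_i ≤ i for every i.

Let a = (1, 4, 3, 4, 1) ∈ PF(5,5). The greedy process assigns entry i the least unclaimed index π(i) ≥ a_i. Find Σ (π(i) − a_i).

Σπ = 15 ({1..5} each once); Σa = 1+4+3+4+1 = 13; disp = 15−13 = 2.

2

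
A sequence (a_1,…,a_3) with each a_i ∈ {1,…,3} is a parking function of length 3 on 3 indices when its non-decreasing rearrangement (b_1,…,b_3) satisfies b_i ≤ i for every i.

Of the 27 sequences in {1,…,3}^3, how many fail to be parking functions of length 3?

|PF(3,3)| = 1·4^2 = 1·16 = 16 [KW]
E.g. (3,3,2) → sorted (2,3,3): b_1=2>1, not a PF.
Total 27; non-PF = 27−16 = 11

11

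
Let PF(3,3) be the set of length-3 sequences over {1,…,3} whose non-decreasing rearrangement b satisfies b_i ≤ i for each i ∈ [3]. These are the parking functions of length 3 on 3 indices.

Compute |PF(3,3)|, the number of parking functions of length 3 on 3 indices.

16

|PF| = 1·4^2 = 1×16 = 16 (Konheim–Weiss)
E.g. (1,1,2) → sorted (1,1,2): b_i ≤ i ∀i, a PF.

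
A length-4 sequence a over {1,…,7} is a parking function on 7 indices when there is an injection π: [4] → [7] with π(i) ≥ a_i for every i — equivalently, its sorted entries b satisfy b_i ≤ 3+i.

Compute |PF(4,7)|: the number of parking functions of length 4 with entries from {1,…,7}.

Count = (7−4+1)·(7+1)^(4−1) = 4 · 512 = 2048 (Konheim–Weiss)
One tuple (1,4,3,4) → sorted (1,3,4,4): b_i ≤ 3+i ∀i, a PF.

2048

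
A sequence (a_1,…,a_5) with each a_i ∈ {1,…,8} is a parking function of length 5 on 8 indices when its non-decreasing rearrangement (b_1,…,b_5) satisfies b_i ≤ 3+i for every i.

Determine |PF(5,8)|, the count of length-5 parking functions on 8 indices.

26244

Count = (8+1−5)·(8+1)^{5−1} = 4·6561 = 26244
Example (3,4,5,5,6) → sorted (3,4,5,5,6): b_i ≤ 3+i ∀i, a PF.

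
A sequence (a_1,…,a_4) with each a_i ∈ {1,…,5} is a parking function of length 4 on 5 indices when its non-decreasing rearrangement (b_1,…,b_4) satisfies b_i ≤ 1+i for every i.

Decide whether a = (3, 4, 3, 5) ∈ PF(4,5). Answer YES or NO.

Sorted: b = (3, 3, 4, 5).
  b_1=3 > 2
  fails at i=1 ⇒ NO

NO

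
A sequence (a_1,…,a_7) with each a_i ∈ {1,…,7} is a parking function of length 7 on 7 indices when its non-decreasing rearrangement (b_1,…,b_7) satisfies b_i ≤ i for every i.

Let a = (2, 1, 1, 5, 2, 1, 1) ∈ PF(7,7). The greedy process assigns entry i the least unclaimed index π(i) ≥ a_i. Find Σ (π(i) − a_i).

15

Σπ = 7·8/2 = 28 (π permutes [7]); Σa = 2+1+1+5+2+1+1 = 13; disp = 28−13 = 15.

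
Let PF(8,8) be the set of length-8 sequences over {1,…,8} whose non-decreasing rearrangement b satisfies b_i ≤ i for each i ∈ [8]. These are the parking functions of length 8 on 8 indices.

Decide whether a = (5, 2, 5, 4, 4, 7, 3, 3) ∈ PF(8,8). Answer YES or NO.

NO

Sorted: b = (2, 3, 3, 4, 4, 5, 5, 7).
  b_1=2 > 1
  fails at i=1 ⇒ NO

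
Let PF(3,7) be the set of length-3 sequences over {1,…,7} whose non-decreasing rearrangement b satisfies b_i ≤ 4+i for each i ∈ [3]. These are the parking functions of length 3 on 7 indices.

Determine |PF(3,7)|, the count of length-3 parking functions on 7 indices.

|PF| = (8−3)·8^(3−1) = 5·64 = 320 (Konheim–Weiss)
Check (5,5,6) → sorted (5,5,6): b_i ≤ 4+i ∀i, a PF.

320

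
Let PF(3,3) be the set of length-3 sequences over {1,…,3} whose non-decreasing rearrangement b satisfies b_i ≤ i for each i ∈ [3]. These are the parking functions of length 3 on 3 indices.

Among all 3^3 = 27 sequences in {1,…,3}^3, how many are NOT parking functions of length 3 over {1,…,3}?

11

|PF(3,3)| = (4−3)·4^(3−1) = 1×16 = 16
Example (3,3,3) → sorted (3,3,3): b_1=3>1, not a PF.
Total 27; non-PF = 27−16 = 11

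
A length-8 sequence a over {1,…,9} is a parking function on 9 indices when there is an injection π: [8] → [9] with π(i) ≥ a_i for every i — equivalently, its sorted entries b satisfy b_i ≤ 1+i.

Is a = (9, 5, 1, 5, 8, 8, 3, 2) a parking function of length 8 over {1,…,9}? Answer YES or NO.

Sorted: b = (1, 2, 3, 5, 5, 8, 8, 9).
  b_1=1 ≤ 2
  b_2=2 ≤ 3
  b_3=3 ≤ 4
  b_4=5 ≤ 5
  b_5=5 ≤ 6
  b_6=8 > 7
  fails at i=6 ⇒ NO

NO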